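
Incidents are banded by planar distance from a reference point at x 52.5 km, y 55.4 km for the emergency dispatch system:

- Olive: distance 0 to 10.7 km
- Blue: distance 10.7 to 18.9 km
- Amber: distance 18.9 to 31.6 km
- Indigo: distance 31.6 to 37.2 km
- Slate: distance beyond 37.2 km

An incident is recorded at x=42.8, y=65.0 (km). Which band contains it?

Distance = √((42.8−52.5)² + (65.0−55.4)²) = √(94.090 + 92.160) = 13.647 km.
10.7 ≤ 13.647 < 18.9 → Blue.

Blue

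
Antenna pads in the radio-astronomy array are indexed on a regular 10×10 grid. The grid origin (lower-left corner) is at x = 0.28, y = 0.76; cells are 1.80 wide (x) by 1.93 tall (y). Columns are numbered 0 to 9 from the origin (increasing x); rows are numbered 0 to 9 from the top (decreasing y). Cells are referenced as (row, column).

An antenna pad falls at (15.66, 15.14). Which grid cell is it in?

(2, 8)

Column index: ⌊(15.66 − 0.28) / 1.80⌋ = ⌊8.544⌋ = 8
Row offset from origin: ⌊(15.14 − 0.76) / 1.93⌋ = ⌊7.451⌋ = 7 → row 2 (counted from top)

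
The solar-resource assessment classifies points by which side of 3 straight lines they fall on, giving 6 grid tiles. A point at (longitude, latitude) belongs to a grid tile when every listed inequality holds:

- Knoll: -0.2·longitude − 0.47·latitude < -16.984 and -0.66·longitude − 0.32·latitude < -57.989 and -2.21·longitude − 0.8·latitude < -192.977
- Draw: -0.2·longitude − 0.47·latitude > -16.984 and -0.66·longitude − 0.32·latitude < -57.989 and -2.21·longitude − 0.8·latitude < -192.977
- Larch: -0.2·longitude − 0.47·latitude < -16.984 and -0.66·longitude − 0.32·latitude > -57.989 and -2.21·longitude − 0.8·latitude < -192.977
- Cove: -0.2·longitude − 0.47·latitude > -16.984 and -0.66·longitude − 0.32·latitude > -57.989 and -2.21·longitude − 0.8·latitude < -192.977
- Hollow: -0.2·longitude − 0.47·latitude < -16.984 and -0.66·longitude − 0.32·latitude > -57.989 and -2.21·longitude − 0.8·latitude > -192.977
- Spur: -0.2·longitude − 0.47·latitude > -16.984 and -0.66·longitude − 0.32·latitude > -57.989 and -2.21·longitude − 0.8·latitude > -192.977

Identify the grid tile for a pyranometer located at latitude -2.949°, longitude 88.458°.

-0.2·88.458 − 0.47·-2.949 = -16.306, which is > -16.984
-0.66·88.458 − 0.32·-2.949 = -57.439, which is > -57.989
-2.21·88.458 − 0.8·-2.949 = -193.133, which is < -192.977
This sign pattern matches Cove.

Cove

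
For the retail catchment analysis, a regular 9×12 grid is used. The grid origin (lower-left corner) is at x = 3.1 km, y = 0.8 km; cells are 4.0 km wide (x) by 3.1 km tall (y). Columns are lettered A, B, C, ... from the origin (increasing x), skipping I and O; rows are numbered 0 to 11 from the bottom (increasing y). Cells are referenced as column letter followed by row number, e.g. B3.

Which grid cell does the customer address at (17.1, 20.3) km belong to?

D6

Column index: ⌊(17.1 − 3.1) / 4.0⌋ = ⌊3.500⌋ = 3 → column D
Row offset from origin: ⌊(20.3 − 0.8) / 3.1⌋ = ⌊6.290⌋ = 6 → row 6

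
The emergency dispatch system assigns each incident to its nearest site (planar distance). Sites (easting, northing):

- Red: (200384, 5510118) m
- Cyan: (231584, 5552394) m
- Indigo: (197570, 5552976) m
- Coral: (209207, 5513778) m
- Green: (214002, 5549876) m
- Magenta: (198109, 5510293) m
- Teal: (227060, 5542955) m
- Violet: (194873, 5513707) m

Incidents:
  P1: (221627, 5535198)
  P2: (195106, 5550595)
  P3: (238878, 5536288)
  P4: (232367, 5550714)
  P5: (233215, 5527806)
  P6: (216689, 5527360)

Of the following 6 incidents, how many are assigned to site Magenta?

0

P1 → Teal
P2 → Indigo
P3 → Teal
P4 → Cyan
P5 → Teal
P6 → Coral
0 of the 6 go to Magenta.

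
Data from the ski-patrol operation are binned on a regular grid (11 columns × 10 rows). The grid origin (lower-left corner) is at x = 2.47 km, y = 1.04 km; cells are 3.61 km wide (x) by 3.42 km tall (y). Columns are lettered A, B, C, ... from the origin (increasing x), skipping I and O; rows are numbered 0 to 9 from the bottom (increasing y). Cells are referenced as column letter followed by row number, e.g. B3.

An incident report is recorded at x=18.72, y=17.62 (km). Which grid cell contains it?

E4

Column index: ⌊(18.72 − 2.47) / 3.61⌋ = ⌊4.501⌋ = 4 → column E
Row offset from origin: ⌊(17.62 − 1.04) / 3.42⌋ = ⌊4.848⌋ = 4 → row 4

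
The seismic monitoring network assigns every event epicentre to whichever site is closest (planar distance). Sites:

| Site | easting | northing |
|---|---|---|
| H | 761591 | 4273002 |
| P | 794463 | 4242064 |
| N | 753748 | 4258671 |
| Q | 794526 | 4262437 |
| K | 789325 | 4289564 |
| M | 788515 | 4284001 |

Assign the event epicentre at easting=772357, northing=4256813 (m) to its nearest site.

Squared distances to each site:
H: 377990477.000; P: 706208237.000; N: 349747045.000; Q: 523093937.000; K: 1360541025.000; M: 1000268308.000.
Minimum at N.

N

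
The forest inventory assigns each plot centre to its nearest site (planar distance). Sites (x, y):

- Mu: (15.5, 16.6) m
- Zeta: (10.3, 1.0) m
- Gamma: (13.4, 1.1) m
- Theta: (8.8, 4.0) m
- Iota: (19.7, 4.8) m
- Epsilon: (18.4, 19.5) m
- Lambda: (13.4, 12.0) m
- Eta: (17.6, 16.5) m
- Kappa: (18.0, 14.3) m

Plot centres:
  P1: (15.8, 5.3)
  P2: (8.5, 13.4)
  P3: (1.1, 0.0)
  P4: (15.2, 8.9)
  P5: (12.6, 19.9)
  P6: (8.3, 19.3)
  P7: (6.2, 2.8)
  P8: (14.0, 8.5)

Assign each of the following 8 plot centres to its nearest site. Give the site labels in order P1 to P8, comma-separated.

Iota, Lambda, Theta, Lambda, Mu, Mu, Theta, Lambda

P1 → Iota (d²=15.46)
P2 → Lambda (d²=25.97)
P3 → Theta (d²=75.29)
P4 → Lambda (d²=12.85)
P5 → Mu (d²=19.30)
P6 → Mu (d²=59.13)
P7 → Theta (d²=8.20)
P8 → Lambda (d²=12.61)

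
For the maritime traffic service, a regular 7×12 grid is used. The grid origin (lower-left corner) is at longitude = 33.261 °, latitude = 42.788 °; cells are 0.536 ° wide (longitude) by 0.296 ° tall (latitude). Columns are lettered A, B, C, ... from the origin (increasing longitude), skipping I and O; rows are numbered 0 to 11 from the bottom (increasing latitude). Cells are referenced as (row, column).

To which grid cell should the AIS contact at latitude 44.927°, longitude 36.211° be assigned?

Column index: ⌊(36.211 − 33.261) / 0.536⌋ = ⌊5.504⌋ = 5 → column F
Row offset from origin: ⌊(44.927 − 42.788) / 0.296⌋ = ⌊7.226⌋ = 7 → row 7

(7, F)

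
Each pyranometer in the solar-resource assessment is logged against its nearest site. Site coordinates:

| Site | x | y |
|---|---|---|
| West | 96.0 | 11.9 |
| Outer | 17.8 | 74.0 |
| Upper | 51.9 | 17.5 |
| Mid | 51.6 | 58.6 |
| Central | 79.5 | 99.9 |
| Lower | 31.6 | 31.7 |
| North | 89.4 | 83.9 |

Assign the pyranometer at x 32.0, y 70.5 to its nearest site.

Squared distances to each site:
West: 7529.960; Outer: 213.890; Upper: 3205.010; Mid: 525.770; Central: 3120.610; Lower: 1505.600; North: 3474.320.
Minimum at Outer.

Outer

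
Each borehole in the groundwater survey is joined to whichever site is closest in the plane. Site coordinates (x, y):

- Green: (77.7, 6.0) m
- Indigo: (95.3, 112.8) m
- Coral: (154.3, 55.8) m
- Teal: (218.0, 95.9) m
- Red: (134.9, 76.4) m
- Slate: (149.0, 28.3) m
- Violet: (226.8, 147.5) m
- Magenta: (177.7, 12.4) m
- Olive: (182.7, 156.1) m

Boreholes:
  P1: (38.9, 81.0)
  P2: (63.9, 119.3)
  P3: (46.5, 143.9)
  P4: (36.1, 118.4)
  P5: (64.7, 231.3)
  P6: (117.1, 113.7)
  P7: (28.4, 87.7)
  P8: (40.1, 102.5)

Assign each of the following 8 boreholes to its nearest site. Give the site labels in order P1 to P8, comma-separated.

P1 → Indigo (d²=4192.20)
P2 → Indigo (d²=1028.21)
P3 → Indigo (d²=3348.65)
P4 → Indigo (d²=3536.00)
P5 → Indigo (d²=14978.61)
P6 → Indigo (d²=476.05)
P7 → Indigo (d²=5105.62)
P8 → Indigo (d²=3153.13)

Indigo, Indigo, Indigo, Indigo, Indigo, Indigo, Indigo, Indigo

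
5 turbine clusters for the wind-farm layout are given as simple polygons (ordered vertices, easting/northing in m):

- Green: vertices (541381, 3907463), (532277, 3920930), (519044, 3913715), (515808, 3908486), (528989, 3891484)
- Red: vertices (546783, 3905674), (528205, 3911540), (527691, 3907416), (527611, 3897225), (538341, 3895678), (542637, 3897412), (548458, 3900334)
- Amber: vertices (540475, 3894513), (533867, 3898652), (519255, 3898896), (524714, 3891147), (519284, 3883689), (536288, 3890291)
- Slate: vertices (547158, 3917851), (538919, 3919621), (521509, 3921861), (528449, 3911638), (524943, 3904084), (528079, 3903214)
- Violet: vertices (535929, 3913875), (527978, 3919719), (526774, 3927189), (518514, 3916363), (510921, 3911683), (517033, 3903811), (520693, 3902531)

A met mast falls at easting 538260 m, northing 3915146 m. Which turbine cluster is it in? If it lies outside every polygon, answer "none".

Cast a ray rightward from (538260, 3915146). For each polygon, the edges (by vertex number in listed order) whose endpoints lie on opposite sides of northing = 3915146, where each meets that height, and whether that is right or left of the point:
Green: 1–2 at easting≈536187.1 (left), 2–3 at easting≈521668.6 (left) → 0 crossings.
Red: no edge straddles that height → 0 crossings.
Amber: no edge straddles that height → 0 crossings.
Slate: 3–4 at easting≈526067.6 (left), 6–1 at easting≈543632.1 (right) → 1 crossing.
Violet: 1–2 at easting≈534199.8 (left), 4–5 at easting≈516539.5 (left) → 0 crossings.
Only Slate has an odd count, so the point is inside Slate.

Slate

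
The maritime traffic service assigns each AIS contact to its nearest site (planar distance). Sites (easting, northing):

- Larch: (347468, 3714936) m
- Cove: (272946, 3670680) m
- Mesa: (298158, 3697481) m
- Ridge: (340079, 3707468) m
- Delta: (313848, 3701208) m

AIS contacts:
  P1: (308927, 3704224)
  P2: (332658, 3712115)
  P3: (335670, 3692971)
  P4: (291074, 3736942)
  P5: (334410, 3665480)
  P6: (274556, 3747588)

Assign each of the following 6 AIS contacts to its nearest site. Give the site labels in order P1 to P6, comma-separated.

Delta, Ridge, Ridge, Mesa, Delta, Mesa

P1 → Delta (d²=33312497.00)
P2 → Ridge (d²=76665850.00)
P3 → Ridge (d²=229602290.00)
P4 → Mesa (d²=1607353577.00)
P5 → Delta (d²=1699285828.00)
P6 → Mesa (d²=3067765853.00)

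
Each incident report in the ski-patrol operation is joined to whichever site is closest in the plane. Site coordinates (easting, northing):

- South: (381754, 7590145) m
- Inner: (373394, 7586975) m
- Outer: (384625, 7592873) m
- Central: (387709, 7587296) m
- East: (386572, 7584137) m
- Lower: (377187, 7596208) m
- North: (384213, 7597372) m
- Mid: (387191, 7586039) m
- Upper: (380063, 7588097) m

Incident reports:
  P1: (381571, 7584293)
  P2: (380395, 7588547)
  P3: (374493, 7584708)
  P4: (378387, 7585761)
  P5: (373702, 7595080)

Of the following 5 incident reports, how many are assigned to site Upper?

P1 → Upper
P2 → Upper
P3 → Inner
P4 → Upper
P5 → Lower
3 of the 5 go to Upper.

3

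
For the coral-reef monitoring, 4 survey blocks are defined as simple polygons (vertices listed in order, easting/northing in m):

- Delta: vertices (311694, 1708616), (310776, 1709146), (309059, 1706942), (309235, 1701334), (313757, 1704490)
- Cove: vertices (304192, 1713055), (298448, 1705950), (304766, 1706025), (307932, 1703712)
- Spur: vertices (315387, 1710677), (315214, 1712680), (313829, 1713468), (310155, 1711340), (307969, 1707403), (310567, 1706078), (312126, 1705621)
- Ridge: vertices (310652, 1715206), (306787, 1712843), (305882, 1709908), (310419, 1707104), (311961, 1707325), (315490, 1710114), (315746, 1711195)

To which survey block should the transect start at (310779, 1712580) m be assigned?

Cast a ray rightward from (310779, 1712580). For each polygon, the edges (by vertex number in listed order) whose endpoints lie on opposite sides of northing = 1712580, where each meets that height, and whether that is right or left of the point:
Delta: no edge straddles that height → 0 crossings.
Cove: 1–2 at easting≈303808.0 (left), 4–1 at easting≈304382.1 (left) → 0 crossings.
Spur: 1–2 at easting≈315222.6 (right), 3–4 at easting≈312295.9 (right) → 2 crossings.
Ridge: 2–3 at easting≈306705.9 (left), 7–1 at easting≈313987.0 (right) → 1 crossing.
Only Ridge has an odd count, so the point is inside Ridge.

Ridge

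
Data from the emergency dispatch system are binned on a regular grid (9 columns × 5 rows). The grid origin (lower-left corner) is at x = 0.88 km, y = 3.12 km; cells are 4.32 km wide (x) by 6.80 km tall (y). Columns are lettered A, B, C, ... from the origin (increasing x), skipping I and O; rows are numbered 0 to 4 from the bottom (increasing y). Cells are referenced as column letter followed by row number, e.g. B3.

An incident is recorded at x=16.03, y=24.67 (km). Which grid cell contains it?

D3

Column index: ⌊(16.03 − 0.88) / 4.32⌋ = ⌊3.507⌋ = 3 → column D
Row offset from origin: ⌊(24.67 − 3.12) / 6.80⌋ = ⌊3.169⌋ = 3 → row 3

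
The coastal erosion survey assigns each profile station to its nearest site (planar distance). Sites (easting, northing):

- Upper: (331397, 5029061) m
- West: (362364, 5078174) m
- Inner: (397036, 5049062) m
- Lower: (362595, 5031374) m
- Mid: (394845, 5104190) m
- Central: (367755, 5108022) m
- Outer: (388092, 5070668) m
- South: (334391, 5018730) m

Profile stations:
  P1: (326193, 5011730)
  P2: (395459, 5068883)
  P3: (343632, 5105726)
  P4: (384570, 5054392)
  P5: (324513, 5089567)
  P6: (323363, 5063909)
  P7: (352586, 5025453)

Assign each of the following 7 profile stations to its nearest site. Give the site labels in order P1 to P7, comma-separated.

P1 → South (d²=116207204.00)
P2 → Outer (d²=57458914.00)
P3 → Central (d²=587190745.00)
P4 → Inner (d²=183810056.00)
P5 → West (d²=1562498650.00)
P6 → Upper (d²=1278928260.00)
P7 → Lower (d²=135238322.00)

South, Outer, Central, Inner, West, Upper, Lower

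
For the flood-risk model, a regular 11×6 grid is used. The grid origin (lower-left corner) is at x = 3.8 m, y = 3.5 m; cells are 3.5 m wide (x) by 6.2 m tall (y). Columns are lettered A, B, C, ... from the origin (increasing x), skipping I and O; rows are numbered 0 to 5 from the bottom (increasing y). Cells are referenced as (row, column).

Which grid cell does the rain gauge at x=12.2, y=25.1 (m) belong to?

Column index: ⌊(12.2 − 3.8) / 3.5⌋ = ⌊2.400⌋ = 2 → column C
Row offset from origin: ⌊(25.1 − 3.5) / 6.2⌋ = ⌊3.484⌋ = 3 → row 3

(3, C)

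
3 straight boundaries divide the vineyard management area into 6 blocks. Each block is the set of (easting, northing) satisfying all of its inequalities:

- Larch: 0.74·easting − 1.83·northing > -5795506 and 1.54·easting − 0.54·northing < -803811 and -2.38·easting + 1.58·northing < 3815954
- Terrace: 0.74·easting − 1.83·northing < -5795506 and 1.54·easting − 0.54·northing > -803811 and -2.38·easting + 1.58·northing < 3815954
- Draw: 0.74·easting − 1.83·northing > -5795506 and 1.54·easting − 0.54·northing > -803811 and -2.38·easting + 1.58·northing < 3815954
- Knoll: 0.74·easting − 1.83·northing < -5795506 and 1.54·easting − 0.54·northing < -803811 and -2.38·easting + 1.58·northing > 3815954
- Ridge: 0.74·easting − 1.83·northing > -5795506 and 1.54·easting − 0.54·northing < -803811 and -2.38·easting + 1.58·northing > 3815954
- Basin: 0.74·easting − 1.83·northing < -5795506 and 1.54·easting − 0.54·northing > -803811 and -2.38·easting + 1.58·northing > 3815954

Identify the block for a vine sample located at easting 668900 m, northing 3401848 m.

Larch

0.74·668900 − 1.83·3401848 = -5730395.840, which is > -5795506
1.54·668900 − 0.54·3401848 = -806891.920, which is < -803811
-2.38·668900 + 1.58·3401848 = 3782937.840, which is < 3815954
This sign pattern matches Larch.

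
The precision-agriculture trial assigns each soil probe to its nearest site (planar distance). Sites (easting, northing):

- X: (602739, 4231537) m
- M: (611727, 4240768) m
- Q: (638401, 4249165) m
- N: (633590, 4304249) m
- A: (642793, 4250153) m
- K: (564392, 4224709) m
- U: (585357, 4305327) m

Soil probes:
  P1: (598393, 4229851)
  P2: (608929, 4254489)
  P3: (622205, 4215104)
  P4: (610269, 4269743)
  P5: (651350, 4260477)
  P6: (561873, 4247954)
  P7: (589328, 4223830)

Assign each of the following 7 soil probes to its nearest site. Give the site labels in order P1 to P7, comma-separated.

P1 → X (d²=21730312.00)
P2 → M (d²=196094645.00)
P3 → X (d²=648968645.00)
P4 → M (d²=841676389.00)
P5 → A (d²=179807225.00)
P6 → K (d²=546675386.00)
P7 → X (d²=239252770.00)

X, M, X, M, A, K, X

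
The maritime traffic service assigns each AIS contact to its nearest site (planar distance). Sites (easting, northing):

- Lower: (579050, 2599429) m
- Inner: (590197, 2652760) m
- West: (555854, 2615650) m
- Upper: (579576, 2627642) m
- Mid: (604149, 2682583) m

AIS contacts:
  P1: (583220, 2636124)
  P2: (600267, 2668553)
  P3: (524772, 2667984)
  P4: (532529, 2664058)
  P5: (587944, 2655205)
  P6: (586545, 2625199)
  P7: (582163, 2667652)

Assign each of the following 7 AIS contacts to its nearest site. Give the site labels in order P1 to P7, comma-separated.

Upper, Mid, West, West, Inner, Upper, Inner

P1 → Upper (d²=85223060.00)
P2 → Mid (d²=211910824.00)
P3 → West (d²=3704938280.00)
P4 → West (d²=2887390089.00)
P5 → Inner (d²=11054034.00)
P6 → Upper (d²=54535210.00)
P7 → Inner (d²=286316820.00)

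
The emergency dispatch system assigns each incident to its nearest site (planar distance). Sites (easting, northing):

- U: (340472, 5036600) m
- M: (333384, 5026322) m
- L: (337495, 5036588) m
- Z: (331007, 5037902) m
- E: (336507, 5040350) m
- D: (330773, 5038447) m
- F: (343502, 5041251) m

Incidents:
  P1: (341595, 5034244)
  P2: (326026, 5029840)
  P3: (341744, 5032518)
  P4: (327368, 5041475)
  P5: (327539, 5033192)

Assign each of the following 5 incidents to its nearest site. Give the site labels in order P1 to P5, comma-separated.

P1 → U (d²=6811865.00)
P2 → M (d²=66516488.00)
P3 → U (d²=18280708.00)
P4 → D (d²=20762809.00)
P5 → Z (d²=34211124.00)

U, M, U, D, Z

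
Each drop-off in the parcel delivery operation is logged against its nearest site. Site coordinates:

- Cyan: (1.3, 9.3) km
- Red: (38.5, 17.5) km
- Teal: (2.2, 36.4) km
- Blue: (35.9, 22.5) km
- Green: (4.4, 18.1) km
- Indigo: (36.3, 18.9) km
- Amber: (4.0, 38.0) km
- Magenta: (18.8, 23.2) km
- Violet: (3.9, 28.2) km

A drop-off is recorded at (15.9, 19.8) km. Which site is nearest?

Squared distances to each site:
Cyan: 323.410; Red: 516.050; Teal: 463.250; Blue: 407.290; Green: 135.140; Indigo: 416.970; Amber: 472.850; Magenta: 19.970; Violet: 214.560.
Minimum at Magenta.

Magenta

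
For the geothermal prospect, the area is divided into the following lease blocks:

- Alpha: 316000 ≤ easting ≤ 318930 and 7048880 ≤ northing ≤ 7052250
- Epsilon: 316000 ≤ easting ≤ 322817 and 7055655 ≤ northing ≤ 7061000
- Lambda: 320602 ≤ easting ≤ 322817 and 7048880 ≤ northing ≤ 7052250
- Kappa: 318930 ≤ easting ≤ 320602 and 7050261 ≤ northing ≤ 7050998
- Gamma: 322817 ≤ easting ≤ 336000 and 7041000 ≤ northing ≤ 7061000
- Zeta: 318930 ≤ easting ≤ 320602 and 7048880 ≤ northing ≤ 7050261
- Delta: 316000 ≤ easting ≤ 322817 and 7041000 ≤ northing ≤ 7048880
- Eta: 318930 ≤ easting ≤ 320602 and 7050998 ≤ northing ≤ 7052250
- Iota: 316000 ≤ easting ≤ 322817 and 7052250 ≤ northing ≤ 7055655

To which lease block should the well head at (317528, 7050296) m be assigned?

The point has easting = 317528 and northing = 7050296.
Only Alpha satisfies 316000 ≤ easting ≤ 318930 and 7048880 ≤ northing ≤ 7052250.

Alpha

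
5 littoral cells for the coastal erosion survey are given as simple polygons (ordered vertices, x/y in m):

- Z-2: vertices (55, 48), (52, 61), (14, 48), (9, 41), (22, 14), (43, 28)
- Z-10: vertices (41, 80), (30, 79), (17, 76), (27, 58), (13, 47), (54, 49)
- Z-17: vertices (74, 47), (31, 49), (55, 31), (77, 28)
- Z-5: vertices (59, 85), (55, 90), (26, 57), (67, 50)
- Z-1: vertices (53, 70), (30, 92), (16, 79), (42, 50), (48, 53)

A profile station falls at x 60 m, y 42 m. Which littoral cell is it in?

Cast a ray rightward from (60, 42). For each polygon, the edges (by vertex number in listed order) whose endpoints lie on opposite sides of y = 42, where each meets that height, and whether that is right or left of the point:
Z-2: 3–4 at x≈9.7 (left), 6–1 at x≈51.4 (left) → 0 crossings.
Z-10: no edge straddles that height → 0 crossings.
Z-17: 2–3 at x≈40.3 (left), 4–1 at x≈74.8 (right) → 1 crossing.
Z-5: no edge straddles that height → 0 crossings.
Z-1: no edge straddles that height → 0 crossings.
Only Z-17 has an odd count, so the point is inside Z-17.

Z-17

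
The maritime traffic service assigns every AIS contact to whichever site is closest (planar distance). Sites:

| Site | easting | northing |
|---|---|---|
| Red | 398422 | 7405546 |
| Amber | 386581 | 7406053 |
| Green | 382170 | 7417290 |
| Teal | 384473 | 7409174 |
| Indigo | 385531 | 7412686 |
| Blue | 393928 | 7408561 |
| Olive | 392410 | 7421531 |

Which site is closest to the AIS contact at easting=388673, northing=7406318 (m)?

Squared distances to each site:
Red: 95638985.000; Amber: 4446689.000; Green: 162673793.000; Teal: 25796736.000; Indigo: 50423588.000; Blue: 32646074.000; Olive: 245400538.000.
Minimum at Amber.

Amber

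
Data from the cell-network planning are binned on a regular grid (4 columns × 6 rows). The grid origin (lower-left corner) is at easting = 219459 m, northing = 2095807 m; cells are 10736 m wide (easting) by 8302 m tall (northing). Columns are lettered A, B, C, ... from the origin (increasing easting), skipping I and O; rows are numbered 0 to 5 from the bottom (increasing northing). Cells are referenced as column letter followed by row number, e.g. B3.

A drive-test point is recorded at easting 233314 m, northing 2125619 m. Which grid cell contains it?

Column index: ⌊(233314 − 219459) / 10736⌋ = ⌊1.291⌋ = 1 → column B
Row offset from origin: ⌊(2125619 − 2095807) / 8302⌋ = ⌊3.591⌋ = 3 → row 3

B3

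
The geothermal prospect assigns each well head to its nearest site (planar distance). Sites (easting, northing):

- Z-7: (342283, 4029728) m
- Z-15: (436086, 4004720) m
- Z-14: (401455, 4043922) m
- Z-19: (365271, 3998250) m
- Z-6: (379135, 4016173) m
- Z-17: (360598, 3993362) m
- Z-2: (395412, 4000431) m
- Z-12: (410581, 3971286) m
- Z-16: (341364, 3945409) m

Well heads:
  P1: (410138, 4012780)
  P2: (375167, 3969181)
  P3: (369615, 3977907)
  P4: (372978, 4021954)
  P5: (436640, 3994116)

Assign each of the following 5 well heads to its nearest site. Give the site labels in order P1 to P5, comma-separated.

P1 → Z-2 (d²=369352877.00)
P2 → Z-17 (d²=796976522.00)
P3 → Z-17 (d²=320163314.00)
P4 → Z-6 (d²=71328610.00)
P5 → Z-15 (d²=112751732.00)

Z-2, Z-17, Z-17, Z-6, Z-15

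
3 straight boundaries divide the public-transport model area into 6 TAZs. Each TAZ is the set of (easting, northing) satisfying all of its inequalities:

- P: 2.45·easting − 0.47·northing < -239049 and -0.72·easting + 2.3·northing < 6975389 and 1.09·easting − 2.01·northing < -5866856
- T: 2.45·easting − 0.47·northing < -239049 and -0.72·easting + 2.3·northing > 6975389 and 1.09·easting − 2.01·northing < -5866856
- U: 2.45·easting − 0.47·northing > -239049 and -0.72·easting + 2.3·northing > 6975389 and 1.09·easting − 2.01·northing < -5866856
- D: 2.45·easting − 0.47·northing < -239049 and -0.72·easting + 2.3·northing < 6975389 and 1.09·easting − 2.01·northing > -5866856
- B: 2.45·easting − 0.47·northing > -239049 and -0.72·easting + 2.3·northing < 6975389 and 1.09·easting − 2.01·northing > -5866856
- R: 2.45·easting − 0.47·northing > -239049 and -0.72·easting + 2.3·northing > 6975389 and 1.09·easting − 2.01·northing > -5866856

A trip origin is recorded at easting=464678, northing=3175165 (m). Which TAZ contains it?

2.45·464678 − 0.47·3175165 = -353866.450, which is < -239049
-0.72·464678 + 2.3·3175165 = 6968311.340, which is < 6975389
1.09·464678 − 2.01·3175165 = -5875582.630, which is < -5866856
This sign pattern matches P.

P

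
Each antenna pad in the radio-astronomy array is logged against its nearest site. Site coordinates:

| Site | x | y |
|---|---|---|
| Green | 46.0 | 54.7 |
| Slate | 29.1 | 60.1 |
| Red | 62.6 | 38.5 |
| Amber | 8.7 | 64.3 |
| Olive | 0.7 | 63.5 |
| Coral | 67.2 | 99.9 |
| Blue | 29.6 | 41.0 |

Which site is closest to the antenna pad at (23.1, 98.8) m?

Squared distances to each site:
Green: 2469.220; Slate: 1533.690; Red: 5196.340; Amber: 1397.610; Olive: 1747.850; Coral: 1946.020; Blue: 3383.090.
Minimum at Amber.

Amber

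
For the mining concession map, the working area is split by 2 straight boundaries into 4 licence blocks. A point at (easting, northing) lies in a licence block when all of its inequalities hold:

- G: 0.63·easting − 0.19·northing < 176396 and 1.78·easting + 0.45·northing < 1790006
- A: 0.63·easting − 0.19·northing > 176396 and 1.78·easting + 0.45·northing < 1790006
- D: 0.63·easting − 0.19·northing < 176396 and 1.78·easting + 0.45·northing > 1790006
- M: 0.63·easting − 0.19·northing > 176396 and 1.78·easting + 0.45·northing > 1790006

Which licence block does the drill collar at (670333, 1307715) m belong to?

G

0.63·670333 − 0.19·1307715 = 173843.940, which is < 176396
1.78·670333 + 0.45·1307715 = 1781664.490, which is < 1790006
This sign pattern matches G.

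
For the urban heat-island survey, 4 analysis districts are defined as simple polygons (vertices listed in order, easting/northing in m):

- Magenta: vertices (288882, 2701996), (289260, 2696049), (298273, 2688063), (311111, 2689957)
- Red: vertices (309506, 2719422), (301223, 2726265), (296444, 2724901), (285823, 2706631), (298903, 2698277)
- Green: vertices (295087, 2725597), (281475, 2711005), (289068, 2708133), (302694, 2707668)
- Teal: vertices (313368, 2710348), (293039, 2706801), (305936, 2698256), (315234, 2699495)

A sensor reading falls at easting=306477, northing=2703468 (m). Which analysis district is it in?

Teal

Cast a ray rightward from (306477, 2703468). For each polygon, the edges (by vertex number in listed order) whose endpoints lie on opposite sides of northing = 2703468, where each meets that height, and whether that is right or left of the point:
Magenta: no edge straddles that height → 0 crossings.
Red: 4–5 at easting≈290775.4 (left), 5–1 at easting≈301506.0 (left) → 0 crossings.
Green: no edge straddles that height → 0 crossings.
Teal: 2–3 at easting≈298069.5 (left), 4–1 at easting≈314550.9 (right) → 1 crossing.
Only Teal has an odd count, so the point is inside Teal.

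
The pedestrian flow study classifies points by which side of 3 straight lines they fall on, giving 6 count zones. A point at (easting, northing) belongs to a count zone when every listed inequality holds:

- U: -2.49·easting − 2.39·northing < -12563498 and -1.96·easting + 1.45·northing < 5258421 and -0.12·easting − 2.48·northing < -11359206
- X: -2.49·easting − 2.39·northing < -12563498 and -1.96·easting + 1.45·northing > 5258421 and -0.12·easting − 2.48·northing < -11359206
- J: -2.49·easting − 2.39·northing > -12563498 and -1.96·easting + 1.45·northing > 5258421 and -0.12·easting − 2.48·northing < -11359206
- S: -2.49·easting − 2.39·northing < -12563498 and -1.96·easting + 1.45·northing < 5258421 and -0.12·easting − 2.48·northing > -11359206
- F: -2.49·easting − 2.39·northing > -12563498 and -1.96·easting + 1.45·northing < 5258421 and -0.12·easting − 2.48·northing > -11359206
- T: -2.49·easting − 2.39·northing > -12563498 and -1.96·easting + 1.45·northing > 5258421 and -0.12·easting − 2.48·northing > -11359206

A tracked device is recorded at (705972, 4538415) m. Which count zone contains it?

-2.49·705972 − 2.39·4538415 = -12604682.130, which is < -12563498
-1.96·705972 + 1.45·4538415 = 5196996.630, which is < 5258421
-0.12·705972 − 2.48·4538415 = -11339985.840, which is > -11359206
This sign pattern matches S.

S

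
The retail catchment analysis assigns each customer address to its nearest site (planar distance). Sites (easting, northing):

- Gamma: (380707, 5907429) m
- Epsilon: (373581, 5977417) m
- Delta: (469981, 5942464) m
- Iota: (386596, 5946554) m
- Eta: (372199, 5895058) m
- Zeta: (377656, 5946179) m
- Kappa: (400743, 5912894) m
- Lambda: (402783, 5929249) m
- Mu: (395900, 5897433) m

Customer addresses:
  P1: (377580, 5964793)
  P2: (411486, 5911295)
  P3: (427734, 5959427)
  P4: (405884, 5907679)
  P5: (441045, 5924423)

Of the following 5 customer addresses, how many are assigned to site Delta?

1

P1 → Epsilon
P2 → Kappa
P3 → Lambda
P4 → Kappa
P5 → Delta
1 of the 5 goes to Delta.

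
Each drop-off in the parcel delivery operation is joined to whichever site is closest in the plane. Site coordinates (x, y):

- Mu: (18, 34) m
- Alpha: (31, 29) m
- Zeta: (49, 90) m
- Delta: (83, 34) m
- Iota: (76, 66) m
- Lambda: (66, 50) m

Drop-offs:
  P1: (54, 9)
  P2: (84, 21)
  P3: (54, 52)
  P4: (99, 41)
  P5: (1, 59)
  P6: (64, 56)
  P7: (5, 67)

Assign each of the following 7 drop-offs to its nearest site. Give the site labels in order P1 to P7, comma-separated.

P1 → Alpha (d²=929.00)
P2 → Delta (d²=170.00)
P3 → Lambda (d²=148.00)
P4 → Delta (d²=305.00)
P5 → Mu (d²=914.00)
P6 → Lambda (d²=40.00)
P7 → Mu (d²=1258.00)

Alpha, Delta, Lambda, Delta, Mu, Lambda, Mu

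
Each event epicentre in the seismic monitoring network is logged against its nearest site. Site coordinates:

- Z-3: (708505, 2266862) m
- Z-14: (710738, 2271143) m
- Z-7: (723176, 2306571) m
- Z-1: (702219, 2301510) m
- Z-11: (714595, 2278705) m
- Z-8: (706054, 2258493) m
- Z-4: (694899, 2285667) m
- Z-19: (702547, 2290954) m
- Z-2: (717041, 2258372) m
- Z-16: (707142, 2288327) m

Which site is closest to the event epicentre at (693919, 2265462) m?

Z-8

Squared distances to each site:
Z-3: 214711396.000; Z-14: 315152522.000; Z-7: 2545921930.000; Z-1: 1368348304.000; Z-11: 602874025.000; Z-8: 195825186.000; Z-4: 409202425.000; Z-19: 724284448.000; Z-2: 584894984.000; Z-16: 697655954.000.
Minimum at Z-8.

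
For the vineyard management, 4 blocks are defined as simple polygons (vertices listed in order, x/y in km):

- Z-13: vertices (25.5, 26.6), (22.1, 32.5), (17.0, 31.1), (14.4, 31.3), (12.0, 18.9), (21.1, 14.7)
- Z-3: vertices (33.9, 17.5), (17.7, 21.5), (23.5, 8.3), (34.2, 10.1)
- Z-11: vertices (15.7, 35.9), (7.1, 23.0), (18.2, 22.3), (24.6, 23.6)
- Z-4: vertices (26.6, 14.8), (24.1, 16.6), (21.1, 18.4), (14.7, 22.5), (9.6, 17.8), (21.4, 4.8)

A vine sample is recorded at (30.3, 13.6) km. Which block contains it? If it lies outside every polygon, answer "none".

Cast a ray rightward from (30.3, 13.6). For each polygon, the edges (by vertex number in listed order) whose endpoints lie on opposite sides of y = 13.6, where each meets that height, and whether that is right or left of the point:
Z-13: no edge straddles that height → 0 crossings.
Z-3: 2–3 at x≈21.17 (left), 4–1 at x≈34.06 (right) → 1 crossing.
Z-11: no edge straddles that height → 0 crossings.
Z-4: 5–6 at x≈13.41 (left), 6–1 at x≈25.98 (left) → 0 crossings.
Only Z-3 has an odd count, so the point is inside Z-3.

Z-3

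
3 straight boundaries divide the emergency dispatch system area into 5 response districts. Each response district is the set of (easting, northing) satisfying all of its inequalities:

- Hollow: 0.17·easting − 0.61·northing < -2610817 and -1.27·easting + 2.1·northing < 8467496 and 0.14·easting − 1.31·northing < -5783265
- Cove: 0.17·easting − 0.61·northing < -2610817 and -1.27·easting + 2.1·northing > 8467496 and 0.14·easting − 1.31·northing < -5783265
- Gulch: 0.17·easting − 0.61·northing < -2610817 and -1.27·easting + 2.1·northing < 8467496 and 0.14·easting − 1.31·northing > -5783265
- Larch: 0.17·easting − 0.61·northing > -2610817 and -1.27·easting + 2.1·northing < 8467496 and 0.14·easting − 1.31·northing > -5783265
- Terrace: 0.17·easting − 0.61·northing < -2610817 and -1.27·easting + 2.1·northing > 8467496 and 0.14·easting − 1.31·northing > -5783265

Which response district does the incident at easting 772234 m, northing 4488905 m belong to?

Larch

0.17·772234 − 0.61·4488905 = -2606952.270, which is > -2610817
-1.27·772234 + 2.1·4488905 = 8445963.320, which is < 8467496
0.14·772234 − 1.31·4488905 = -5772352.790, which is > -5783265
This sign pattern matches Larch.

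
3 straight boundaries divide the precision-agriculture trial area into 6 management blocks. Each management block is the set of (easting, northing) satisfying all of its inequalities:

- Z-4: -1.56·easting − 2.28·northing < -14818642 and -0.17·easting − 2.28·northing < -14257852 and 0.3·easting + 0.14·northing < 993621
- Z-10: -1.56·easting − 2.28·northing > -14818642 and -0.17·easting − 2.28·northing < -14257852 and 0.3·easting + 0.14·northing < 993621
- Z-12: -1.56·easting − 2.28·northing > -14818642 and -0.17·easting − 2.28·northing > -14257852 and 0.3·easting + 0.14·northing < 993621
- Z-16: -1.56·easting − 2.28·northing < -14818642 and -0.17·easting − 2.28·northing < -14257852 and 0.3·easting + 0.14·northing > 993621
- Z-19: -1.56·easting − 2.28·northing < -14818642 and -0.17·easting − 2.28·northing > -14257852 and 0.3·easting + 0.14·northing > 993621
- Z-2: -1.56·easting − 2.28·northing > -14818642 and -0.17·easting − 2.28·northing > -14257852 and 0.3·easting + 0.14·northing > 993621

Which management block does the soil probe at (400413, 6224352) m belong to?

Z-10

-1.56·400413 − 2.28·6224352 = -14816166.840, which is > -14818642
-0.17·400413 − 2.28·6224352 = -14259592.770, which is < -14257852
0.3·400413 + 0.14·6224352 = 991533.180, which is < 993621
This sign pattern matches Z-10.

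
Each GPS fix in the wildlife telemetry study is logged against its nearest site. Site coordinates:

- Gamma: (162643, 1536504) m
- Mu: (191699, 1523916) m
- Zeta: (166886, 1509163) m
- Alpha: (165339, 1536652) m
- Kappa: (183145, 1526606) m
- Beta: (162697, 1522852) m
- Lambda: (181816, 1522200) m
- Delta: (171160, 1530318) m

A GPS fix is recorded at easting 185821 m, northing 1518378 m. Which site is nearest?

Lambda

Squared distances to each site:
Gamma: 865771560.000; Mu: 65220328.000; Zeta: 443450450.000; Alpha: 753451400.000; Kappa: 74860960.000; Beta: 554736052.000; Lambda: 30647709.000; Delta: 357508521.000.
Minimum at Lambda.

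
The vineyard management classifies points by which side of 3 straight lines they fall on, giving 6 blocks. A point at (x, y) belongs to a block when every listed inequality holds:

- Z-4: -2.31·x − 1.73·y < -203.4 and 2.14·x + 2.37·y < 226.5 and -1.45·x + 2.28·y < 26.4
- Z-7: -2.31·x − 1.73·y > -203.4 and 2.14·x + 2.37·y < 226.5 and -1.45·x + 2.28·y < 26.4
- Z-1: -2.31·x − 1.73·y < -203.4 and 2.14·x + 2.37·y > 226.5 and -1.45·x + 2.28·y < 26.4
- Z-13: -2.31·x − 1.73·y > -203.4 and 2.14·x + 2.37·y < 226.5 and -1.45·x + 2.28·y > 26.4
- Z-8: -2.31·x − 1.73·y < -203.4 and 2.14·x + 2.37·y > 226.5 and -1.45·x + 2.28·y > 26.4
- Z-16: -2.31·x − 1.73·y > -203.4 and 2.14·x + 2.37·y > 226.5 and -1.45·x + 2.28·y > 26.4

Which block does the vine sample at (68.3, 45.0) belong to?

-2.31·68.3 − 1.73·45.0 = -235.623, which is < -203.4
2.14·68.3 + 2.37·45.0 = 252.812, which is > 226.5
-1.45·68.3 + 2.28·45.0 = 3.565, which is < 26.4
This sign pattern matches Z-1.

Z-1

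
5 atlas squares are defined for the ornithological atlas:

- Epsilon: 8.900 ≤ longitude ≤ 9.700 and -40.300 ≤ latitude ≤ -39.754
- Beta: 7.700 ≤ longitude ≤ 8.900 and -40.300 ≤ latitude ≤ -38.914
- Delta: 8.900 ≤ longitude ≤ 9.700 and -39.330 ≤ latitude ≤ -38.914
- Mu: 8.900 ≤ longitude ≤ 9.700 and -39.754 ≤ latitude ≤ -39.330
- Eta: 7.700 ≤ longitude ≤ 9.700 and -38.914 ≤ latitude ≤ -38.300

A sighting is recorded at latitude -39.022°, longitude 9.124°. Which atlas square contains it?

The point has longitude = 9.124 and latitude = -39.022.
Only Delta satisfies 8.900 ≤ longitude ≤ 9.700 and -39.330 ≤ latitude ≤ -38.914.

Delta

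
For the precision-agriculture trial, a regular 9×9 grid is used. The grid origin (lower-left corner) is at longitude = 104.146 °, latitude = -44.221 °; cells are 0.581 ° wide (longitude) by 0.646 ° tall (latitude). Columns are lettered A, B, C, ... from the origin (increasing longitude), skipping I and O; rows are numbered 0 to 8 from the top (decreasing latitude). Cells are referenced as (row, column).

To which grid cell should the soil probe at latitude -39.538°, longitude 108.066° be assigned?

(1, G)

Column index: ⌊(108.066 − 104.146) / 0.581⌋ = ⌊6.747⌋ = 6 → column G
Row offset from origin: ⌊(-39.538 − -44.221) / 0.646⌋ = ⌊7.249⌋ = 7 → row 1 (counted from top)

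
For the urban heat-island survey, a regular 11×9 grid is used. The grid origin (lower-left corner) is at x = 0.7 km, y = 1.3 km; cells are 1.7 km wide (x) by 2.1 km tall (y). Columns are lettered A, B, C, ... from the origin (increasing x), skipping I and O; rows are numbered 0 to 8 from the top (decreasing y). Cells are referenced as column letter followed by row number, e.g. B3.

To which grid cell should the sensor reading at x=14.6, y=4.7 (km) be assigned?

J7

Column index: ⌊(14.6 − 0.7) / 1.7⌋ = ⌊8.176⌋ = 8 → column J
Row offset from origin: ⌊(4.7 − 1.3) / 2.1⌋ = ⌊1.619⌋ = 1 → row 7 (counted from top)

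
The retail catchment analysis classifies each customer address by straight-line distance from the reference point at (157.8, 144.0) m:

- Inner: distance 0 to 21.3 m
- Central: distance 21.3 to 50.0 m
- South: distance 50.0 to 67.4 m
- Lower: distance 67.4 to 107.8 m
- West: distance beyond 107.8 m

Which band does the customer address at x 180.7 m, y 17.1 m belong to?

West

Distance = √((180.7−157.8)² + (17.1−144.0)²) = √(524.410 + 16103.610) = 128.950 m.
107.8 ≤ 128.950 < ∞ → West.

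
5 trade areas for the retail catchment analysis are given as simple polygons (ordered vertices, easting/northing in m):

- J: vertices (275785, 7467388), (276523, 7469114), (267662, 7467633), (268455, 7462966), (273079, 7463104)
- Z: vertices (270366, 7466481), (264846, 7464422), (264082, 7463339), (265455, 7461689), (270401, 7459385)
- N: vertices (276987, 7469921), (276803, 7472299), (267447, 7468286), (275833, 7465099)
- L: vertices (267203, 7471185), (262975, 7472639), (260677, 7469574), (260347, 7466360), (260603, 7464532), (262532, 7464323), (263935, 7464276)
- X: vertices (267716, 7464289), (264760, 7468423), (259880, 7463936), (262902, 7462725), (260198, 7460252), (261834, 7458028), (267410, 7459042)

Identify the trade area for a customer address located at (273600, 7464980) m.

Cast a ray rightward from (273600, 7464980). For each polygon, the edges (by vertex number in listed order) whose endpoints lie on opposite sides of northing = 7464980, where each meets that height, and whether that is right or left of the point:
J: 3–4 at easting≈268112.8 (left), 5–1 at easting≈274264.0 (right) → 1 crossing.
Z: 1–2 at easting≈266341.9 (left), 5–1 at easting≈270373.4 (left) → 0 crossings.
N: no edge straddles that height → 0 crossings.
L: 4–5 at easting≈260540.3 (left), 7–1 at easting≈264268.0 (left) → 0 crossings.
X: 1–2 at easting≈267221.9 (left), 2–3 at easting≈261015.4 (left) → 0 crossings.
Only J has an odd count, so the point is inside J.

J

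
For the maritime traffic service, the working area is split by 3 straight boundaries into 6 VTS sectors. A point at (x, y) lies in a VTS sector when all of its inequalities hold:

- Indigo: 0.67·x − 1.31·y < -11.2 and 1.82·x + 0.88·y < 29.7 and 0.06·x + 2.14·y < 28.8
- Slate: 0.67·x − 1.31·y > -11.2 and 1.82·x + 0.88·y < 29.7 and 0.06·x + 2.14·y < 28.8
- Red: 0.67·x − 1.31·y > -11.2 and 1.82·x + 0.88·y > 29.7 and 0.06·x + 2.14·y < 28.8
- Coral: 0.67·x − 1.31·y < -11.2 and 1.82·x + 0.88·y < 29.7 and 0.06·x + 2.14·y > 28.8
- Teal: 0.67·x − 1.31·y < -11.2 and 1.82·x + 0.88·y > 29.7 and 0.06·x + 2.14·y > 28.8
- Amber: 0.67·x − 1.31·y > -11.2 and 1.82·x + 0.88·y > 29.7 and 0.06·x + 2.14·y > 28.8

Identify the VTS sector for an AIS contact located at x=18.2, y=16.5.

Amber

0.67·18.2 − 1.31·16.5 = -9.421, which is > -11.2
1.82·18.2 + 0.88·16.5 = 47.644, which is > 29.7
0.06·18.2 + 2.14·16.5 = 36.402, which is > 28.8
This sign pattern matches Amber.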